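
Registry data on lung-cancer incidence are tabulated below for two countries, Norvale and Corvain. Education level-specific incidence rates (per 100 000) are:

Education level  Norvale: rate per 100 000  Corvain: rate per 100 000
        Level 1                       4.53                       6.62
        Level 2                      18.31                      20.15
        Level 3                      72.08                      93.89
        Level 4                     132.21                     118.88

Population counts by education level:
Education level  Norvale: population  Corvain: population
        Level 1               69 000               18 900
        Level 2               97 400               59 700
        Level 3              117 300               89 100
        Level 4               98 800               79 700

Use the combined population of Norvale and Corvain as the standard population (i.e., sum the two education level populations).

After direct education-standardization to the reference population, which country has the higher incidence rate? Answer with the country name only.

Combined standard total = 629 900; weights = 0.1395, 0.2494, 0.3277, 0.2834.
Norvale: 0.1395×4.53 + 0.2494×18.31 + 0.3277×72.08 + 0.2834×132.21 = 66.2827 per 100 000.
Corvain: 0.1395×6.62 + 0.2494×20.15 + 0.3277×93.89 + 0.2834×118.88 = 70.4023 per 100 000.

Corvain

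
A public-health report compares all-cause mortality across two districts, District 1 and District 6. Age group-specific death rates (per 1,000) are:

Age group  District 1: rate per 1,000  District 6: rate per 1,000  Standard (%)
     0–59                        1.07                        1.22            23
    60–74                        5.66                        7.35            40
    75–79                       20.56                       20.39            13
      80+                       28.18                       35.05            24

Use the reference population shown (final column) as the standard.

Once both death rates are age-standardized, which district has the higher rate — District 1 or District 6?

District 6

Standard weights: 0.23, 0.40, 0.13, 0.24.
District 1: 0.2300×1.07 + 0.4000×5.66 + 0.1300×20.56 + 0.2400×28.18 = 11.9461 per 1,000.
District 6: 0.2300×1.22 + 0.4000×7.35 + 0.1300×20.39 + 0.2400×35.05 = 14.2833 per 1,000.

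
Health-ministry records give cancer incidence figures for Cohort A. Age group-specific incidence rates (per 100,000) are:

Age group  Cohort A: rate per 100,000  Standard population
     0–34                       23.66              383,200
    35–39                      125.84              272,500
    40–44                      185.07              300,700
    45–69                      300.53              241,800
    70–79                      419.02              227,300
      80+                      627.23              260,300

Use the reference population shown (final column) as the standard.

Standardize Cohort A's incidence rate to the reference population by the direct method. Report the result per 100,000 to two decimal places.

Standard total = 1,685,800; weights = 0.2273, 0.1616, 0.1784, 0.1434, 0.1348, 0.1544.
Standardized rate: 0.2273×23.66 + 0.1616×125.84 + 0.1784×185.07 + 0.1434×300.53 + 0.1348×419.02 + 0.1544×627.23 = 255.1832 per 100,000.

255.18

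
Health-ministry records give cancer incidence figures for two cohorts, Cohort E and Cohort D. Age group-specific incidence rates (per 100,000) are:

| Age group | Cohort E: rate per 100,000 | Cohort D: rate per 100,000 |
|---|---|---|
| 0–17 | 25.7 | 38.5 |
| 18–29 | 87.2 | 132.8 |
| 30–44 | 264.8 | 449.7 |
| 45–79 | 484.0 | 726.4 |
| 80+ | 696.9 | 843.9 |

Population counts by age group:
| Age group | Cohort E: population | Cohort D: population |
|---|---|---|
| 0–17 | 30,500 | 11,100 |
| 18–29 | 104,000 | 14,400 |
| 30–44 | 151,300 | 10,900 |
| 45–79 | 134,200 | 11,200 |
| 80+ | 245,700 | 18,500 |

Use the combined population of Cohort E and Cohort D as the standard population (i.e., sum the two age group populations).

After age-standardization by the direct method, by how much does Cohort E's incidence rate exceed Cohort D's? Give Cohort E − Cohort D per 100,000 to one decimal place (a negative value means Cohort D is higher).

Combined standard total = 731,800; weights = 0.0568, 0.1618, 0.2216, 0.1987, 0.3610.
Cohort E: 0.0568×25.7 + 0.1618×87.2 + 0.2216×264.8 + 0.1987×484.0 + 0.3610×696.9 = 422.0262 per 100,000.
Cohort D: 0.0568×38.5 + 0.1618×132.8 + 0.2216×449.7 + 0.1987×726.4 + 0.3610×843.9 = 572.3468 per 100,000.
Difference = 422.0262 − 572.3468 = -150.3207.

-150.3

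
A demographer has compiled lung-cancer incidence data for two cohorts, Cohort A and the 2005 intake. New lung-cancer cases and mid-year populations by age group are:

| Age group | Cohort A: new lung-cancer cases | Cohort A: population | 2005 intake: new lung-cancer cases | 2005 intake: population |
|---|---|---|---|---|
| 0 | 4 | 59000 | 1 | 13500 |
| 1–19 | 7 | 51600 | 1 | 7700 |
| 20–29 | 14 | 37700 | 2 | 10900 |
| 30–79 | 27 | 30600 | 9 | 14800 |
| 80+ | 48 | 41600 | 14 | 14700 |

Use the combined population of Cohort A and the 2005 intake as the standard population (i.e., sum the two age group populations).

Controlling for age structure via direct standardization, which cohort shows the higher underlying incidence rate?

Age-specific rates per 100000 for Cohort A: 6.78, 13.57, 37.14, 88.24, 115.38.
For the 2005 intake: 7.41, 12.99, 18.35, 60.81, 95.24.
Combined standard total = 282100; weights = 0.2570, 0.2102, 0.1723, 0.1609, 0.1996.
Cohort A: 0.2570×6.78 + 0.2102×13.57 + 0.1723×37.14 + 0.1609×88.24 + 0.1996×115.38 = 48.2198 per 100000.
The 2005 intake: 0.2570×7.41 + 0.2102×12.99 + 0.1723×18.35 + 0.1609×60.81 + 0.1996×95.24 = 36.5885 per 100000.

Cohort A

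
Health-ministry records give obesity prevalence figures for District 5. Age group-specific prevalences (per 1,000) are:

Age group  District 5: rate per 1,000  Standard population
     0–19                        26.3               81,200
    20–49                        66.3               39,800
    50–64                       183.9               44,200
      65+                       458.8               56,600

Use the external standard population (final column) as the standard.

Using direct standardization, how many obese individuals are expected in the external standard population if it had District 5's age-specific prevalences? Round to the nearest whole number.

38871

Expected obese individuals = Σ (standard pop × age-specific rate ÷ 1,000)
= 81,200×26.3/1,000 + 39,800×66.3/1,000 + 44,200×183.9/1,000 + 56,600×458.8/1,000
= 2135.56 + 2638.74 + 8128.38 + 25968.08 = 38870.76.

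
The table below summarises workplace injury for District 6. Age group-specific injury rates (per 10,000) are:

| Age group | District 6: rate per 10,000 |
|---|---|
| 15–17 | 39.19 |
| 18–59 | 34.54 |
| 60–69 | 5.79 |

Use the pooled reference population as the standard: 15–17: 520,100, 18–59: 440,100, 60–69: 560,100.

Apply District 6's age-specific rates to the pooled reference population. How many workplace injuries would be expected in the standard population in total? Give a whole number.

3883

Expected workplace injuries = Σ (standard pop × age-specific rate ÷ 10,000)
= 520,100×39.19/10,000 + 440,100×34.54/10,000 + 560,100×5.79/10,000
= 2038.27 + 1520.11 + 324.30 = 3882.68.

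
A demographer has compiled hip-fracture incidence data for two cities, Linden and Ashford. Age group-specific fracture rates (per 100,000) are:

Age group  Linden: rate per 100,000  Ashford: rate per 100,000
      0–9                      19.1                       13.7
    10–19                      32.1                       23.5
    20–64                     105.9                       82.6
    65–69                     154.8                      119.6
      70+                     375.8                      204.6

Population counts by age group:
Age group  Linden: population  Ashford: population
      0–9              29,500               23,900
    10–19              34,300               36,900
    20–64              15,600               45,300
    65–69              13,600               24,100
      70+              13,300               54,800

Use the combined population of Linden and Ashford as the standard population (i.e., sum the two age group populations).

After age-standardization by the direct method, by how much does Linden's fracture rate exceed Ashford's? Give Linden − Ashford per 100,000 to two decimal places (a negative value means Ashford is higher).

52.54

Combined standard total = 291,300; weights = 0.1833, 0.2444, 0.2091, 0.1294, 0.2338.
Linden: 0.1833×19.1 + 0.2444×32.1 + 0.2091×105.9 + 0.1294×154.8 + 0.2338×375.8 = 141.3756 per 100,000.
Ashford: 0.1833×13.7 + 0.2444×23.5 + 0.2091×82.6 + 0.1294×119.6 + 0.2338×204.6 = 88.8338 per 100,000.
Difference = 141.3756 − 88.8338 = 52.5417.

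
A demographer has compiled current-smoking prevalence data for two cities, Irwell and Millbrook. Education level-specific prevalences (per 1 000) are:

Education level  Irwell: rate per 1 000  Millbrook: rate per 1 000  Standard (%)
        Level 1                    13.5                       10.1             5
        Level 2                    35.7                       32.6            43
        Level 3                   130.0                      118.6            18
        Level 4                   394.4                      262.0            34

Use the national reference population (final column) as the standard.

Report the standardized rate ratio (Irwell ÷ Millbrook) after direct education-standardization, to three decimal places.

Standard weights: 0.05, 0.43, 0.18, 0.34.
Irwell: 0.0500×13.5 + 0.4300×35.7 + 0.1800×130.0 + 0.3400×394.4 = 173.5220 per 1 000.
Millbrook: 0.0500×10.1 + 0.4300×32.6 + 0.1800×118.6 + 0.3400×262.0 = 124.9510 per 1 000.
Ratio = 173.5220 ÷ 124.9510 = 1.38872.

1.389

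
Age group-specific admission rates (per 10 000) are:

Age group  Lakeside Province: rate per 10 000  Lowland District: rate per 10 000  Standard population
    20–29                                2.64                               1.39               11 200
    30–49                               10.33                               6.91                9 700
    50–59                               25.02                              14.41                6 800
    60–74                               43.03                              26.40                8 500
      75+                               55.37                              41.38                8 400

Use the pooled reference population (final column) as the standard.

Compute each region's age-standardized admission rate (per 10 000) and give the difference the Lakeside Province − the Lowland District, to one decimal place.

8.5

Standard total = 44 600; weights = 0.2511, 0.2175, 0.1525, 0.1906, 0.1883.
The Lakeside Province: 0.2511×2.64 + 0.2175×10.33 + 0.1525×25.02 + 0.1906×43.03 + 0.1883×55.37 = 25.3535 per 10 000.
The Lowland District: 0.2511×1.39 + 0.2175×6.91 + 0.1525×14.41 + 0.1906×26.40 + 0.1883×41.38 = 16.8739 per 10 000.
Difference = 25.3535 − 16.8739 = 8.4797.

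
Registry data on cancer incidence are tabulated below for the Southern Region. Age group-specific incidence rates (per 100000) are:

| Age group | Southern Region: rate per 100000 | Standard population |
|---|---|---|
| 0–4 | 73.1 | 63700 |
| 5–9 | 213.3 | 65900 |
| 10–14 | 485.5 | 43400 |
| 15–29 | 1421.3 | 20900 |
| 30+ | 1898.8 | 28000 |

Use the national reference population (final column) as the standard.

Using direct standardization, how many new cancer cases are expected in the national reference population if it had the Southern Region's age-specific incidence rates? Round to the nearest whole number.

1227

Expected new cancer cases = Σ (standard pop × age-specific rate ÷ 100000)
= 63700×73.1/100000 + 65900×213.3/100000 + 43400×485.5/100000 + 20900×1421.3/100000 + 28000×1898.8/100000
= 46.56 + 140.56 + 210.71 + 297.05 + 531.66 = 1226.55.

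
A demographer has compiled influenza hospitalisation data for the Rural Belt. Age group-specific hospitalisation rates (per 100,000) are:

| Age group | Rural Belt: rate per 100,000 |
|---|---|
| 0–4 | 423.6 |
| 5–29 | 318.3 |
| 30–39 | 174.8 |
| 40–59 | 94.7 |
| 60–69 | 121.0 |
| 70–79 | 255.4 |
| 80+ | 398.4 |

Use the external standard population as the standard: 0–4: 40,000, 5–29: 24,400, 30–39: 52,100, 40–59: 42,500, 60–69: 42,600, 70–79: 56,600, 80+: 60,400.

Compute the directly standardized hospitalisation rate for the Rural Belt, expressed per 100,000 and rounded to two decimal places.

255.86

Standard total = 318,600; weights = 0.1255, 0.0766, 0.1635, 0.1334, 0.1337, 0.1777, 0.1896.
Standardized rate: 0.1255×423.6 + 0.0766×318.3 + 0.1635×174.8 + 0.1334×94.7 + 0.1337×121.0 + 0.1777×255.4 + 0.1896×398.4 = 255.8567 per 100,000.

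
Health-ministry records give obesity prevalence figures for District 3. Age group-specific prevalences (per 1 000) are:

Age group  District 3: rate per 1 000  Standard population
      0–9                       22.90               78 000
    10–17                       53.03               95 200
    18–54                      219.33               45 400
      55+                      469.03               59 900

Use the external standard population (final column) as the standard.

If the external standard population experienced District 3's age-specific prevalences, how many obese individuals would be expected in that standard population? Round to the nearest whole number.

44887

Expected obese individuals = Σ (standard pop × age-specific rate ÷ 1 000)
= 78 000×22.90/1 000 + 95 200×53.03/1 000 + 45 400×219.33/1 000 + 59 900×469.03/1 000
= 1786.20 + 5048.46 + 9957.58 + 28094.90 = 44887.14.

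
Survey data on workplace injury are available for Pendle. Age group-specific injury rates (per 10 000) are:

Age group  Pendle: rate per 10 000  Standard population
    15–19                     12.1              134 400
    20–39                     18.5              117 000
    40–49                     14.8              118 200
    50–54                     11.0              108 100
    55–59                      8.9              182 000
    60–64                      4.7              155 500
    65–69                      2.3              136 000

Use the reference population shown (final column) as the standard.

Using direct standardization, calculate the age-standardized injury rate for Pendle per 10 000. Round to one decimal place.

Standard total = 951 200; weights = 0.1413, 0.1230, 0.1243, 0.1136, 0.1913, 0.1635, 0.1430.
Standardized rate: 0.1413×12.1 + 0.1230×18.5 + 0.1243×14.8 + 0.1136×11.0 + 0.1913×8.9 + 0.1635×4.7 + 0.1430×2.3 = 9.8745 per 10 000.

9.9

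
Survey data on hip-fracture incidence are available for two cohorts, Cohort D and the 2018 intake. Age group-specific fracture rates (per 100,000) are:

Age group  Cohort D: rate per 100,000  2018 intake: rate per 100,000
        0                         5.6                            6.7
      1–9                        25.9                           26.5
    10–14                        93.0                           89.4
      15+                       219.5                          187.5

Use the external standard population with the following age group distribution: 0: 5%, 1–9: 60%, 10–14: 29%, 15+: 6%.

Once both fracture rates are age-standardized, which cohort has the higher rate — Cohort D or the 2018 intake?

Cohort D

Standard weights: 0.05, 0.60, 0.29, 0.06.
Cohort D: 0.0500×5.6 + 0.6000×25.9 + 0.2900×93.0 + 0.0600×219.5 = 55.9600 per 100,000.
The 2018 intake: 0.0500×6.7 + 0.6000×26.5 + 0.2900×89.4 + 0.0600×187.5 = 53.4110 per 100,000.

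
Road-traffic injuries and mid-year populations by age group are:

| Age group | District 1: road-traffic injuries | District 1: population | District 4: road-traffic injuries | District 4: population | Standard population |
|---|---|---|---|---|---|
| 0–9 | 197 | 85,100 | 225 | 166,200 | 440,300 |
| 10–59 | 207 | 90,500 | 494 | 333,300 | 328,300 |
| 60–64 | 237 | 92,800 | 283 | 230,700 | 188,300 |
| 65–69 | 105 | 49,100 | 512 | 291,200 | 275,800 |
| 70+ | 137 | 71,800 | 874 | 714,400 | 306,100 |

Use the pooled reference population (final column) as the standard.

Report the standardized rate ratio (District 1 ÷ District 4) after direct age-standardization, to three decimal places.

1.576

Age-specific rates per 100,000 for District 1: 231.49, 228.73, 255.39, 213.85, 190.81.
For District 4: 135.38, 148.21, 122.67, 175.82, 122.34.
Standard total = 1,538,800; weights = 0.2861, 0.2133, 0.1224, 0.1792, 0.1989.
District 1: 0.2861×231.49 + 0.2133×228.73 + 0.1224×255.39 + 0.1792×213.85 + 0.1989×190.81 = 222.5717 per 100,000.
District 4: 0.2861×135.38 + 0.2133×148.21 + 0.1224×122.67 + 0.1792×175.82 + 0.1989×122.34 = 141.2177 per 100,000.
Ratio = 222.5717 ÷ 141.2177 = 1.57609.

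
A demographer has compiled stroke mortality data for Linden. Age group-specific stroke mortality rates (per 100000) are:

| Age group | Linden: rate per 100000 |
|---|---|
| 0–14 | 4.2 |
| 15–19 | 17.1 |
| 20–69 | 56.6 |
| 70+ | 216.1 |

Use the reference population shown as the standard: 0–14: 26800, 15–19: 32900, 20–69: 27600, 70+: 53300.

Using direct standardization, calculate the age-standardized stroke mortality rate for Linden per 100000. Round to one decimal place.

97.8

Standard total = 140600; weights = 0.1906, 0.2340, 0.1963, 0.3791.
Standardized rate: 0.1906×4.2 + 0.2340×17.1 + 0.1963×56.6 + 0.3791×216.1 = 97.8339 per 100000.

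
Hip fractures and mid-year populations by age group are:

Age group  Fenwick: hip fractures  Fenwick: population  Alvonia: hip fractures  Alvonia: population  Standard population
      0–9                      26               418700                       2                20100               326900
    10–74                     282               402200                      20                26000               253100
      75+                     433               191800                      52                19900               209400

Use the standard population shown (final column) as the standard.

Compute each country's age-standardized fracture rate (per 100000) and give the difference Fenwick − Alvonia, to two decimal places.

-13.16

Age-specific rates per 100000 for Fenwick: 6.21, 70.11, 225.76.
For Alvonia: 9.95, 76.92, 261.31.
Standard total = 789400; weights = 0.4141, 0.3206, 0.2653.
Fenwick: 0.4141×6.21 + 0.3206×70.11 + 0.2653×225.76 = 84.9369 per 100000.
Alvonia: 0.4141×9.95 + 0.3206×76.92 + 0.2653×261.31 = 98.0993 per 100000.
Difference = 84.9369 − 98.0993 = -13.1623.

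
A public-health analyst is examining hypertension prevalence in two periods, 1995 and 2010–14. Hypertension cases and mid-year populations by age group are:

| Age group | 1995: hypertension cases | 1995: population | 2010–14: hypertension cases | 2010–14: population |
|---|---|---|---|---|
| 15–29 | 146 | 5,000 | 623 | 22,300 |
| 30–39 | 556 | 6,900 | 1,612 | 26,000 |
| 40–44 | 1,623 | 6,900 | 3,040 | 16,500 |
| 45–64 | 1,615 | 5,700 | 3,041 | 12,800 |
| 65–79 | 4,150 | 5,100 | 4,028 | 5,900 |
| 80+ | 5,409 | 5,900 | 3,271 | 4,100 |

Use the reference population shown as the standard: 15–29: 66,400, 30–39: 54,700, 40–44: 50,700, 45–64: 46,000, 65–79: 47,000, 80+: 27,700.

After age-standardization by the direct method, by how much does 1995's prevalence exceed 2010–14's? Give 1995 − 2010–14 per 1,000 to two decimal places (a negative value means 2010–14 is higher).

52.11

Age-specific rates per 1,000 for 1995: 29.200, 80.580, 235.217, 283.333, 813.725, 916.780.
For 2010–14: 27.937, 62.000, 184.242, 237.578, 682.712, 797.805.
Standard total = 292,500; weights = 0.2270, 0.1870, 0.1733, 0.1573, 0.1607, 0.0947.
1995: 0.2270×29.200 + 0.1870×80.580 + 0.1733×235.217 + 0.1573×283.333 + 0.1607×813.725 + 0.0947×916.780 = 324.5995 per 1,000.
2010–14: 0.2270×27.937 + 0.1870×62.000 + 0.1733×184.242 + 0.1573×237.578 + 0.1607×682.712 + 0.0947×797.805 = 272.4881 per 1,000.
Difference = 324.5995 − 272.4881 = 52.1114.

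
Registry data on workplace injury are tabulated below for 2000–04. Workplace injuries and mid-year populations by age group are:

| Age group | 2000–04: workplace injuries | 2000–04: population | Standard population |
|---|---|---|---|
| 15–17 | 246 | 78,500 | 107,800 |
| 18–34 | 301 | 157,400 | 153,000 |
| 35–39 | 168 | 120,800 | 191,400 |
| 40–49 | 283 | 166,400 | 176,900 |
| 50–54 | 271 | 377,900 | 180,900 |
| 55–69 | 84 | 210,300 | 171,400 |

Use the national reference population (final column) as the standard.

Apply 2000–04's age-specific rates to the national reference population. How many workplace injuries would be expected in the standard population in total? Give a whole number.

1396

Age-specific rates per 10,000 for 2000–04: 31.34, 19.12, 13.91, 17.01, 7.17, 3.99.
Expected workplace injuries = Σ (standard pop × age-specific rate ÷ 10,000)
= 107,800×31.34/10,000 + 153,000×19.12/10,000 + 191,400×13.91/10,000 + 176,900×17.01/10,000 + 180,900×7.17/10,000 + 171,400×3.99/10,000
= 337.82 + 292.59 + 266.19 + 300.86 + 129.73 + 68.46 = 1395.64.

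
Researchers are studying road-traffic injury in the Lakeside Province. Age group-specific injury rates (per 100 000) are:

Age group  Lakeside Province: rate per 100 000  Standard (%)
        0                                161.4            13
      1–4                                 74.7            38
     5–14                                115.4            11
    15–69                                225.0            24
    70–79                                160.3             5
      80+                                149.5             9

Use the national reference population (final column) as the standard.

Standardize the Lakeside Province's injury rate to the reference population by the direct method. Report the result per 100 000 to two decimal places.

137.53

Standard weights: 0.13, 0.38, 0.11, 0.24, 0.05, 0.09.
Standardized rate: 0.1300×161.4 + 0.3800×74.7 + 0.1100×115.4 + 0.2400×225.0 + 0.0500×160.3 + 0.0900×149.5 = 137.5320 per 100 000.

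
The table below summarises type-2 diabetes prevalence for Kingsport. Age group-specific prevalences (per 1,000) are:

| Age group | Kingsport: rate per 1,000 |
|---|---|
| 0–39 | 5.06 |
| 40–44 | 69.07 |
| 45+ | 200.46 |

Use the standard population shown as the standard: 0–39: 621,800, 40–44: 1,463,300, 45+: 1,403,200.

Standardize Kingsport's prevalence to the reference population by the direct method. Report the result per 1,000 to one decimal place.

Standard total = 3,488,300; weights = 0.1783, 0.4195, 0.4023.
Standardized rate: 0.1783×5.06 + 0.4195×69.07 + 0.4023×200.46 = 110.5128 per 1,000.

110.5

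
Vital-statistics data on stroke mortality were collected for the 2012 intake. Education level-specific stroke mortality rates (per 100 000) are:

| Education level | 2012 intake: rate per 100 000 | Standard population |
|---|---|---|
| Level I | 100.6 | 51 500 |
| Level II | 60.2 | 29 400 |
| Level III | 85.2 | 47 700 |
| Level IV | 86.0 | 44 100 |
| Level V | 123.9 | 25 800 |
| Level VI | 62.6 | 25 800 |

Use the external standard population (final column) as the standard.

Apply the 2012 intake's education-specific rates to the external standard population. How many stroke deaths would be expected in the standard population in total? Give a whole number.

196

Expected stroke deaths = Σ (standard pop × education-specific rate ÷ 100 000)
= 51 500×100.6/100 000 + 29 400×60.2/100 000 + 47 700×85.2/100 000 + 44 100×86.0/100 000 + 25 800×123.9/100 000 + 25 800×62.6/100 000
= 51.81 + 17.70 + 40.64 + 37.93 + 31.97 + 16.15 = 196.19.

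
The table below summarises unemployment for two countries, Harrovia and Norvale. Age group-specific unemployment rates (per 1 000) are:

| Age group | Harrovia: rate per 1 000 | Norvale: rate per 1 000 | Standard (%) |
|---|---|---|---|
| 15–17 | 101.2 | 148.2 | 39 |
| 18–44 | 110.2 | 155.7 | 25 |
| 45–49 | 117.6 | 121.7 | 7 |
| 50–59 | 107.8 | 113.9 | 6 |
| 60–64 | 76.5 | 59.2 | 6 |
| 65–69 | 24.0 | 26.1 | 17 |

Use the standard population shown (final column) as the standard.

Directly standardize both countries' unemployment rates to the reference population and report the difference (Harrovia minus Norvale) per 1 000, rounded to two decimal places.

Standard weights: 0.39, 0.25, 0.07, 0.06, 0.06, 0.17.
Harrovia: 0.3900×101.2 + 0.2500×110.2 + 0.0700×117.6 + 0.0600×107.8 + 0.0600×76.5 + 0.1700×24.0 = 90.3880 per 1 000.
Norvale: 0.3900×148.2 + 0.2500×155.7 + 0.0700×121.7 + 0.0600×113.9 + 0.0600×59.2 + 0.1700×26.1 = 120.0650 per 1 000.
Difference = 90.3880 − 120.0650 = -29.6770.

-29.68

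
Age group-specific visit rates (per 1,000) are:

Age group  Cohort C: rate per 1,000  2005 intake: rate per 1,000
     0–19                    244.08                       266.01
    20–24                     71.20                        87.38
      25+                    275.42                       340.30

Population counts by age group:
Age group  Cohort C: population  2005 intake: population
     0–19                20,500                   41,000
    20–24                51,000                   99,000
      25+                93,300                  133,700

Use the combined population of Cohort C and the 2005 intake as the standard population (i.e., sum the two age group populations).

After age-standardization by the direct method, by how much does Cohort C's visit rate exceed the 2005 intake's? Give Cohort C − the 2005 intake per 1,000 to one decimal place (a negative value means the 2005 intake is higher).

-42.2

Combined standard total = 438,500; weights = 0.1403, 0.3421, 0.5177.
Cohort C: 0.1403×244.08 + 0.3421×71.20 + 0.5177×275.42 = 201.1659 per 1,000.
The 2005 intake: 0.1403×266.01 + 0.3421×87.38 + 0.5177×340.30 = 243.3631 per 1,000.
Difference = 201.1659 − 243.3631 = -42.1972.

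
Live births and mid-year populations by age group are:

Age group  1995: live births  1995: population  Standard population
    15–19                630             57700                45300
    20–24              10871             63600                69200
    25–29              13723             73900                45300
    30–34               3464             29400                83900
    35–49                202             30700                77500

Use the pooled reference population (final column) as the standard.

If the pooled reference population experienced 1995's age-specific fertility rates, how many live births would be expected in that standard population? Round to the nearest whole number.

31130

Age-specific rates per 1000 for 1995: 10.919, 170.928, 185.697, 117.823, 6.580.
Expected live births = Σ (standard pop × age-specific rate ÷ 1000)
= 45300×10.919/1000 + 69200×170.928/1000 + 45300×185.697/1000 + 83900×117.823/1000 + 77500×6.580/1000
= 494.61 + 11828.19 + 8412.07 + 9885.36 + 509.93 = 31130.17.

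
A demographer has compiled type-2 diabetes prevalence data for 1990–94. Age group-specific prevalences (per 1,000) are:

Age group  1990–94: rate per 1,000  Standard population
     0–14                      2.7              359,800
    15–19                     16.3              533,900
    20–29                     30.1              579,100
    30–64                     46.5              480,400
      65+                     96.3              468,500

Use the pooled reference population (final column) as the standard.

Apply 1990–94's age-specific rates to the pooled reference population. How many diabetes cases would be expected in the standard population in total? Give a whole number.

94560

Expected diabetes cases = Σ (standard pop × age-specific rate ÷ 1,000)
= 359,800×2.7/1,000 + 533,900×16.3/1,000 + 579,100×30.1/1,000 + 480,400×46.5/1,000 + 468,500×96.3/1,000
= 971.46 + 8702.57 + 17430.91 + 22338.60 + 45116.55 = 94560.09.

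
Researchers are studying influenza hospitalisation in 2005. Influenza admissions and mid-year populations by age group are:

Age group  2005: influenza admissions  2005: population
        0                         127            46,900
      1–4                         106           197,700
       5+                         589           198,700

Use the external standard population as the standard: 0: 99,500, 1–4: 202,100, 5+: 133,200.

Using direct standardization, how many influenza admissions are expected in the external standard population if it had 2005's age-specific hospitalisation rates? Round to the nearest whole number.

773

Age-specific rates per 100,000 for 2005: 270.79, 53.62, 296.43.
Expected influenza admissions = Σ (standard pop × age-specific rate ÷ 100,000)
= 99,500×270.79/100,000 + 202,100×53.62/100,000 + 133,200×296.43/100,000
= 269.43 + 108.36 + 394.84 = 772.63.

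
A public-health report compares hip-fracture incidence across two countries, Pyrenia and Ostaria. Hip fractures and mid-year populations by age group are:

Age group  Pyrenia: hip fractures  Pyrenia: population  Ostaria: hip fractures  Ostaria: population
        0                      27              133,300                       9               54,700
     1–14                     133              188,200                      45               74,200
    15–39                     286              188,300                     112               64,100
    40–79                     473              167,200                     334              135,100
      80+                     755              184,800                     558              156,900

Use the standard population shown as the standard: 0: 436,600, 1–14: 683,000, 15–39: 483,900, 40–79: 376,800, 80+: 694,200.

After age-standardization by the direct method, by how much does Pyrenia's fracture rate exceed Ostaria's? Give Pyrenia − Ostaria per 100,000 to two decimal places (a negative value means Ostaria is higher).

17.81

Age-specific rates per 100,000 for Pyrenia: 20.26, 70.67, 151.89, 282.89, 408.55.
For Ostaria: 16.45, 60.65, 174.73, 247.22, 355.64.
Standard total = 2,674,500; weights = 0.1632, 0.2554, 0.1809, 0.1409, 0.2596.
Pyrenia: 0.1632×20.26 + 0.2554×70.67 + 0.1809×151.89 + 0.1409×282.89 + 0.2596×408.55 = 194.7347 per 100,000.
Ostaria: 0.1632×16.45 + 0.2554×60.65 + 0.1809×174.73 + 0.1409×247.22 + 0.2596×355.64 = 176.9286 per 100,000.
Difference = 194.7347 − 176.9286 = 17.8061.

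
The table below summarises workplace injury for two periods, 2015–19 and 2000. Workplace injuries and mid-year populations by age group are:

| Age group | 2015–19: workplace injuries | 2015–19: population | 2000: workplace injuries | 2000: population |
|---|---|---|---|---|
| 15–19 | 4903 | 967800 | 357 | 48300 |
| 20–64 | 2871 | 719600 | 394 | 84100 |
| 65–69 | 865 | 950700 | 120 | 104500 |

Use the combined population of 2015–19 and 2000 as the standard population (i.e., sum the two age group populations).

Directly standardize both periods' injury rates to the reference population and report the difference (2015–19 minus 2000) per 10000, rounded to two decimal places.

-11.04

Age-specific rates per 10000 for 2015–19: 50.66, 39.90, 9.10.
For 2000: 73.91, 46.85, 11.48.
Combined standard total = 2875000; weights = 0.3534, 0.2795, 0.3670.
2015–19: 0.3534×50.66 + 0.2795×39.90 + 0.3670×9.10 = 32.3976 per 10000.
2000: 0.3534×73.91 + 0.2795×46.85 + 0.3670×11.48 = 43.4340 per 10000.
Difference = 32.3976 − 43.4340 = -11.0364.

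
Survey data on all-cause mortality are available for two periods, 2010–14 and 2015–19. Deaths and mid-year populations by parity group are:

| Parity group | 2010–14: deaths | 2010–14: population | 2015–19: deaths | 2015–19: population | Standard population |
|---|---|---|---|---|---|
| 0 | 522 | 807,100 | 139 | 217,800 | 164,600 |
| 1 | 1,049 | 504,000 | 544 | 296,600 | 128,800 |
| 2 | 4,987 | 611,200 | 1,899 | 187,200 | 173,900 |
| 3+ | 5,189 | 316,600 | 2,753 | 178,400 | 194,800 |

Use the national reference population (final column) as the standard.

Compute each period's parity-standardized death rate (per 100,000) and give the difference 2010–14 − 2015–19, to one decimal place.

Parity-specific rates per 100,000 for 2010–14: 64.68, 208.13, 815.94, 1638.98.
For 2015–19: 63.82, 183.41, 1014.42, 1543.16.
Standard total = 662,100; weights = 0.2486, 0.1945, 0.2626, 0.2942.
2010–14: 0.2486×64.68 + 0.1945×208.13 + 0.2626×815.94 + 0.2942×1638.98 = 753.0846 per 100,000.
2015–19: 0.2486×63.82 + 0.1945×183.41 + 0.2626×1014.42 + 0.2942×1543.16 = 772.0046 per 100,000.
Difference = 753.0846 − 772.0046 = -18.9200.

-18.9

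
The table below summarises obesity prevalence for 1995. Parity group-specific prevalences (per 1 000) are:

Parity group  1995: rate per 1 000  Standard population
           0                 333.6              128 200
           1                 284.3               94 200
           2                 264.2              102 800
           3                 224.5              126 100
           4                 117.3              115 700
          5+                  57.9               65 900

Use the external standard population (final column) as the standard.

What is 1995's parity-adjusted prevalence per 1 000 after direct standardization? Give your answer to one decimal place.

225.0

Standard total = 632 900; weights = 0.2026, 0.1488, 0.1624, 0.1992, 0.1828, 0.1041.
Standardized rate: 0.2026×333.6 + 0.1488×284.3 + 0.1624×264.2 + 0.1992×224.5 + 0.1828×117.3 + 0.1041×57.9 = 225.0040 per 1 000.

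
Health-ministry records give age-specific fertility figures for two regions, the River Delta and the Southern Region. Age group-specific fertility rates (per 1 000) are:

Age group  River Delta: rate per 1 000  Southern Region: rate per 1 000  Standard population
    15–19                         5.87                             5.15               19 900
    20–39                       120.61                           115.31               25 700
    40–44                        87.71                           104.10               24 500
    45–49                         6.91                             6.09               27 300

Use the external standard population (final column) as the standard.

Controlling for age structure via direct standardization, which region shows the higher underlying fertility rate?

Standard total = 97 400; weights = 0.2043, 0.2639, 0.2515, 0.2803.
The River Delta: 0.2043×5.87 + 0.2639×120.61 + 0.2515×87.71 + 0.2803×6.91 = 57.0229 per 1 000.
The Southern Region: 0.2043×5.15 + 0.2639×115.31 + 0.2515×104.10 + 0.2803×6.09 = 59.3702 per 1 000.

Southern Region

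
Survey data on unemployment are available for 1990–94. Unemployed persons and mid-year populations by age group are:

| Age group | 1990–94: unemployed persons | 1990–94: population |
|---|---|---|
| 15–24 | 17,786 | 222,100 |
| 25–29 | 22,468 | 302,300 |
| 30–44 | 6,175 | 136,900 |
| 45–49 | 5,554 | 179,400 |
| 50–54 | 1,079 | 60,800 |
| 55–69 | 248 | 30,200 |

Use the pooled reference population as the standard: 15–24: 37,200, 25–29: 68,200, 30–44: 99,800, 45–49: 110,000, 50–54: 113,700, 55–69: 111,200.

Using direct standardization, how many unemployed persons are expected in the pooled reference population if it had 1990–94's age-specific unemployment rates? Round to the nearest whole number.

18886

Age-specific rates per 1,000 for 1990–94: 80.081, 74.324, 45.106, 30.959, 17.747, 8.212.
Expected unemployed persons = Σ (standard pop × age-specific rate ÷ 1,000)
= 37,200×80.081/1,000 + 68,200×74.324/1,000 + 99,800×45.106/1,000 + 110,000×30.959/1,000 + 113,700×17.747/1,000 + 111,200×8.212/1,000
= 2979.01 + 5068.86 + 4501.57 + 3405.46 + 2017.80 + 913.17 = 18885.88.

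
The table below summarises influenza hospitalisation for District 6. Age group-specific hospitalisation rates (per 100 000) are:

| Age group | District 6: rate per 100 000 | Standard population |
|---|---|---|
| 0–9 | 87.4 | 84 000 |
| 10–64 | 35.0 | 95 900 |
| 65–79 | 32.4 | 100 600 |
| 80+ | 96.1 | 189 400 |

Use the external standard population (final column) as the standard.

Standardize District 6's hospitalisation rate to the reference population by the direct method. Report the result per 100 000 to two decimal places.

68.44

Standard total = 469 900; weights = 0.1788, 0.2041, 0.2141, 0.4031.
Standardized rate: 0.1788×87.4 + 0.2041×35.0 + 0.2141×32.4 + 0.4031×96.1 = 68.4377 per 100 000.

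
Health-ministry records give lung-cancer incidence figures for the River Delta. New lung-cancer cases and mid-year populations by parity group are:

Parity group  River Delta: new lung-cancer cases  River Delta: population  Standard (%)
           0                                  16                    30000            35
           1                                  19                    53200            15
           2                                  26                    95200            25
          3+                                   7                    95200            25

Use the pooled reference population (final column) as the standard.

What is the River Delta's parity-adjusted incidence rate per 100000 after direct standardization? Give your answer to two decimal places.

Parity-specific rates per 100000 for the River Delta: 53.33, 35.71, 27.31, 7.35.
Standard weights: 0.35, 0.15, 0.25, 0.25.
Standardized rate: 0.3500×53.33 + 0.1500×35.71 + 0.2500×27.31 + 0.2500×7.35 = 32.6898 per 100000.

32.69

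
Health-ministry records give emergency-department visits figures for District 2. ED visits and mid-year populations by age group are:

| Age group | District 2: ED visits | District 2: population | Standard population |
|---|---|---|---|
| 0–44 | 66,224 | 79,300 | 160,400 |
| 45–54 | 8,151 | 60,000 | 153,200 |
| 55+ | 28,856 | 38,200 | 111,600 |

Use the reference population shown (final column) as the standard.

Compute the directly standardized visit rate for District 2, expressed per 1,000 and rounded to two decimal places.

562.24

Age-specific rates per 1,000 for District 2: 835.107, 135.850, 755.393.
Standard total = 425,200; weights = 0.3772, 0.3603, 0.2625.
Standardized rate: 0.3772×835.107 + 0.3603×135.850 + 0.2625×755.393 = 562.2419 per 1,000.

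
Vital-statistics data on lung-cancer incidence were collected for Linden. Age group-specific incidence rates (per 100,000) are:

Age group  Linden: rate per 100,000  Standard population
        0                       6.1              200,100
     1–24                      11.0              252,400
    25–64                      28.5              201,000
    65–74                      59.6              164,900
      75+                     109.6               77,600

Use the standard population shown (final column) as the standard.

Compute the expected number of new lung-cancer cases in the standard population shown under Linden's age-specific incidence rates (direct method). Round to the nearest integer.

281

Expected new lung-cancer cases = Σ (standard pop × age-specific rate ÷ 100,000)
= 200,100×6.1/100,000 + 252,400×11.0/100,000 + 201,000×28.5/100,000 + 164,900×59.6/100,000 + 77,600×109.6/100,000
= 12.21 + 27.76 + 57.28 + 98.28 + 85.05 = 280.59.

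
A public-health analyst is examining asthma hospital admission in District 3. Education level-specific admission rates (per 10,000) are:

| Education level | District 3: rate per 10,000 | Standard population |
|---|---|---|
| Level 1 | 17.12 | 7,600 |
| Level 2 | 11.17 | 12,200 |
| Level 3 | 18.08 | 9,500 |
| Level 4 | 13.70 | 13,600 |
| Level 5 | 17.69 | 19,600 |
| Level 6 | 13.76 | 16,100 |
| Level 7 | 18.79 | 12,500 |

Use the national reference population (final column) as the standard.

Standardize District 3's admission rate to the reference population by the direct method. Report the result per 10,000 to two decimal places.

Standard total = 91,100; weights = 0.0834, 0.1339, 0.1043, 0.1493, 0.2151, 0.1767, 0.1372.
Standardized rate: 0.0834×17.12 + 0.1339×11.17 + 0.1043×18.08 + 0.1493×13.70 + 0.2151×17.69 + 0.1767×13.76 + 0.1372×18.79 = 15.6707 per 10,000.

15.67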